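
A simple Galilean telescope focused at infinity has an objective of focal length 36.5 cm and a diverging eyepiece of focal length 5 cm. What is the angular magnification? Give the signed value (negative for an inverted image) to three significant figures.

7.30

M = -f_obj/f_eye = -36.5/(-5) = 7.300.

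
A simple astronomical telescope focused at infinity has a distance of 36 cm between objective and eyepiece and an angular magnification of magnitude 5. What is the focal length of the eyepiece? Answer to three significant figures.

In normal adjustment the tube length equals f_obj + f_eye and |M| = f_obj/f_eye.
So f_obj = 5 f_eye and 5 f_eye + f_eye = 36 cm, giving f_eye = 36/6 = 6.000 cm and f_obj = 30.000 cm.

6.00 cm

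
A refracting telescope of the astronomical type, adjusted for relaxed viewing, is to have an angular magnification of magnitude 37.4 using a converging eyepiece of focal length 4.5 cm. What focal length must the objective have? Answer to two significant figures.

|M| = f_obj/|f_eye|, so f_obj = |M| x |f_eye| = 37.4 x 4.5 = 168.300 cm.

170 cm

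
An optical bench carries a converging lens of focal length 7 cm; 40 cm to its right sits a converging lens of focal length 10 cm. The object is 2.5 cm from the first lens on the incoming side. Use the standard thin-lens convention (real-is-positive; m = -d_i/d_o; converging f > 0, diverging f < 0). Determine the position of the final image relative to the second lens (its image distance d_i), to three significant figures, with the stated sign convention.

13.0 cm

First lens: d_i1 = 1/(1/7 - 1/2.5) = -3.889 cm.
The intermediate image is virtual, 3.889 cm to the left of lens 1, so d_o2 = L - d_i1 = 40 - (-3.889) = 43.889 cm.
Second lens: d_i2 = 1/(1/10 - 1/(43.889)) = 12.951 cm.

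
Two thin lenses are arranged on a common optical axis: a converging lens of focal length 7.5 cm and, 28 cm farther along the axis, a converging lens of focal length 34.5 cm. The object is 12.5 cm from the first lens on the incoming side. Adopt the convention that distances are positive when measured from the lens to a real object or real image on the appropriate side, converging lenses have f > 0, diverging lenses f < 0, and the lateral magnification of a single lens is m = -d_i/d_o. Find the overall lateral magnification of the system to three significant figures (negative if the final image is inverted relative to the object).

-2.05

Applying the thin-lens equation to the first lens, 1/7.5 = 1/12.5 + 1/d_i1, which gives d_i1 = 18.750 cm.
Its lateral magnification is m_1 = -d_i1/d_o1 = -(18.750)/12.5 = -1.5000.
That image sits 9.250 cm in front of the second lens, so d_o2 = 9.250 cm.
Applying the thin-lens equation again with f_2 = 34.5 cm and d_o2 = 9.250 cm gives d_i2 = -12.639 cm.
m_2 = -(-12.639)/(9.250) = 1.3663.
Overall magnification: m = m_1 m_2 = -2.0495.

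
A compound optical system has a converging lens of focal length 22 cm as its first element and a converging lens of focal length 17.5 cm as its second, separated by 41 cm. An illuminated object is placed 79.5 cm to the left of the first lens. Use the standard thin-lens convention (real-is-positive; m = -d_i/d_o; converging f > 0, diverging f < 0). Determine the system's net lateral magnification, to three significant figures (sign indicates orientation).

-0.968

Applying the thin-lens equation to the first lens, 1/22 = 1/79.5 + 1/d_i1, which gives d_i1 = 30.417 cm.
Its lateral magnification is m_1 = -d_i1/d_o1 = -(30.417)/79.5 = -0.3826.
The intermediate image is 30.417 cm to the right of lens 1, so d_o2 = L - d_i1 = 41 - 30.417 = 10.583 cm.
Applying the thin-lens equation again with f_2 = 17.5 cm and d_o2 = 10.583 cm gives d_i2 = -26.772 cm.
m_2 = -(-26.772)/(10.583) = 2.5299.
Overall magnification: m = m_1 m_2 = -0.9679.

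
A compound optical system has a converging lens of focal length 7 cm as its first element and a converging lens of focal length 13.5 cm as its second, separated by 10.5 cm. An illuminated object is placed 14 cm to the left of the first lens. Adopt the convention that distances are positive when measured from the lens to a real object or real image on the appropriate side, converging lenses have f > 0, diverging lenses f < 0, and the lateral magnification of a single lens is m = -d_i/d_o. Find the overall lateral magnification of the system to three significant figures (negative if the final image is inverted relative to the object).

-0.794

Applying the thin-lens equation to the first lens, 1/7 = 1/14 + 1/d_i1, which gives d_i1 = 14.000 cm.
Its lateral magnification is m_1 = -d_i1/d_o1 = -(14.000)/14 = -1.0000.
Since 14.000 cm > 10.5 cm, the first image lies past the second lens and serves as a virtual object: d_o2 = L - d_i1 = -3.500 cm.
Applying the thin-lens equation again with f_2 = 13.5 cm and d_o2 = -3.500 cm gives d_i2 = 2.779 cm.
m_2 = -(2.779)/(-3.500) = 0.7941.
The system's lateral magnification is m_1 m_2 = (-1.0000)(0.7941) = -0.7941.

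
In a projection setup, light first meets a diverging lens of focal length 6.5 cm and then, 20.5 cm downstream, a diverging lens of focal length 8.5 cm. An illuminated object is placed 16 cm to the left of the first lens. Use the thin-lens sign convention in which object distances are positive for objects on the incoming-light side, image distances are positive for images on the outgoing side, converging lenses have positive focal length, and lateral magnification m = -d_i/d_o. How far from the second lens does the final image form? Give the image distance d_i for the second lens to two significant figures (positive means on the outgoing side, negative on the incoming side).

Lens 1: 1/d_i1 = 1/f_1 - 1/d_o1 = 1/(-6.5) - 1/16 = -0.21635 cm^-1, so d_i1 = -4.622 cm.
The intermediate image is virtual, 4.622 cm to the left of lens 1, so d_o2 = L - d_i1 = 20.5 - (-4.622) = 25.122 cm.
Lens 2: 1/d_i2 = 1/f_2 - 1/d_o2 = 1/(-8.5) - 1/(25.122) = -0.15745 cm^-1, so d_i2 = -6.351 cm.

-6.4 cm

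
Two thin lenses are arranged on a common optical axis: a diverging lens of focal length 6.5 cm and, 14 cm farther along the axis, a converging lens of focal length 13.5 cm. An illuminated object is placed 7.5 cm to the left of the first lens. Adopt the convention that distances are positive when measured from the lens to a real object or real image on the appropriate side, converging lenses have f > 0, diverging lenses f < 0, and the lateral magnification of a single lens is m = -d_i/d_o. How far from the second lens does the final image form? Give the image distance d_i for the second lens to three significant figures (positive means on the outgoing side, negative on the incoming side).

59.3 cm

Lens 1: 1/d_i1 = 1/f_1 - 1/d_o1 = 1/(-6.5) - 1/7.5 = -0.28718 cm^-1, so d_i1 = -3.482 cm.
The intermediate image is virtual, 3.482 cm to the left of lens 1, so d_o2 = L - d_i1 = 14 - (-3.482) = 17.482 cm.
Lens 2: 1/d_i2 = 1/f_2 - 1/d_o2 = 1/13.5 - 1/(17.482) = 0.01687 cm^-1, so d_i2 = 59.267 cm.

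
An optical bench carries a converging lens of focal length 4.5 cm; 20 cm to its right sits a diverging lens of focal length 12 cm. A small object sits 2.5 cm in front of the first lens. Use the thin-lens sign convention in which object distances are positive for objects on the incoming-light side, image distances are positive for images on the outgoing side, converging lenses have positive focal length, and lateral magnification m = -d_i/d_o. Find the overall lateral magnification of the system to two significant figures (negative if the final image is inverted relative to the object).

Lens 1: 1/d_i1 = 1/f_1 - 1/d_o1 = 1/4.5 - 1/2.5 = -0.17778 cm^-1, so d_i1 = -5.625 cm.
m_1 = -(-5.625)/2.5 = 2.2500.
With d_i1 < 0 the first image is virtual and lies on the object side; the object distance for lens 2 is d_o2 = 20 - (-5.625) = 25.625 cm.
Lens 2: 1/d_i2 = 1/f_2 - 1/d_o2 = 1/(-12) - 1/(25.625) = -0.12236 cm^-1, so d_i2 = -8.173 cm.
m_2 = -(-8.173)/(25.625) = 0.3189.
Total m = m_1 x m_2 = (2.2500)(0.3189) = 0.7176.

0.72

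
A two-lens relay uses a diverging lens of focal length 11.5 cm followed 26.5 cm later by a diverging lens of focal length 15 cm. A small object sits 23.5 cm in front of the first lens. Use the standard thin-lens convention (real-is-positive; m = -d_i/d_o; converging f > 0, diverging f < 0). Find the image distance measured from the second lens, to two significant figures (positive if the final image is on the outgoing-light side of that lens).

Applying the thin-lens equation to the first lens, 1/(-11.5) = 1/23.5 + 1/d_i1, which gives d_i1 = -7.721 cm.
The intermediate image is virtual, 7.721 cm to the left of lens 1, so d_o2 = L - d_i1 = 26.5 - (-7.721) = 34.221 cm.
Applying the thin-lens equation again with f_2 = -15 cm and d_o2 = 34.221 cm gives d_i2 = -10.429 cm.

-10 cm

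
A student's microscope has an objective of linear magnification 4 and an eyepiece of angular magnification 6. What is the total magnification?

24

The overall magnification of a compound microscope is the product of the objective and eyepiece magnifications:
M = M_obj x M_eye = 4 x 6 = 24.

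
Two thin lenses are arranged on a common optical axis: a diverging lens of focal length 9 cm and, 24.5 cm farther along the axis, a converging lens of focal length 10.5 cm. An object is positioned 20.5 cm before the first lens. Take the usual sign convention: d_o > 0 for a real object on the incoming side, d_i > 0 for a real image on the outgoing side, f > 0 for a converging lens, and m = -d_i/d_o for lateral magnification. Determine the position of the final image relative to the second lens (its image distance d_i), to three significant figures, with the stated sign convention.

15.9 cm

First lens: d_i1 = 1/(1/(-9) - 1/20.5) = -6.254 cm.
With d_i1 < 0 the first image is virtual and lies on the object side; the object distance for lens 2 is d_o2 = 24.5 - (-6.254) = 30.754 cm.
Second lens: d_i2 = 1/(1/10.5 - 1/(30.754)) = 15.943 cm.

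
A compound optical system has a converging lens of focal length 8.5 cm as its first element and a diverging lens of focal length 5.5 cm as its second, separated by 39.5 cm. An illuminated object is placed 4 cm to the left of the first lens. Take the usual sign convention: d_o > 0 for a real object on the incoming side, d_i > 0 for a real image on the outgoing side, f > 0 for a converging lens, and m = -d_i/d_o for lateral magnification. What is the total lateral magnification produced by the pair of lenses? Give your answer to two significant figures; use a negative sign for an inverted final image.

Lens 1: 1/d_i1 = 1/f_1 - 1/d_o1 = 1/8.5 - 1/4 = -0.13235 cm^-1, so d_i1 = -7.556 cm.
m_1 = -(-7.556)/4 = 1.8889.
With d_i1 < 0 the first image is virtual and lies on the object side; the object distance for lens 2 is d_o2 = 39.5 - (-7.556) = 47.056 cm.
Lens 2: 1/d_i2 = 1/f_2 - 1/d_o2 = 1/(-5.5) - 1/(47.056) = -0.20307 cm^-1, so d_i2 = -4.924 cm.
m_2 = -(-4.924)/(47.056) = 0.1047.
Overall magnification: m = m_1 m_2 = 0.1977.

0.20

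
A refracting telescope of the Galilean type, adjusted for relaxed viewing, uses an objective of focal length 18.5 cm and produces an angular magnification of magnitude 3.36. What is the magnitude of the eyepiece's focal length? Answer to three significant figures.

5.51 cm

|M| = f_obj/|f_eye|, so |f_eye| = f_obj/|M| = 18.5/3.36 = 5.506 cm.
(The eyepiece is diverging, so its signed focal length is -5.506 cm.)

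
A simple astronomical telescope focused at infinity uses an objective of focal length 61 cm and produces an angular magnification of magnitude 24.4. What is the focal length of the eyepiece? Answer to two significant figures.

|M| = f_obj/f_eye, so f_eye = f_obj/|M| = 61/24.4 = 2.500 cm.

2.5 cm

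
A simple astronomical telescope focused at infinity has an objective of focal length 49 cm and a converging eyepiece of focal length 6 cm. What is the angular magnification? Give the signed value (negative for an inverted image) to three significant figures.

-8.17

M = -f_obj/f_eye = -49/(6) = -8.167.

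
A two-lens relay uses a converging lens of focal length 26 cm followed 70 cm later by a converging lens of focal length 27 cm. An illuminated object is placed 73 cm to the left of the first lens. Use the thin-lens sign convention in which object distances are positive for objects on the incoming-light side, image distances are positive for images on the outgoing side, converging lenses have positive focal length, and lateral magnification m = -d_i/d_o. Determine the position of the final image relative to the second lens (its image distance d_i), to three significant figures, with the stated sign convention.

306 cm

Lens 1: 1/d_i1 = 1/f_1 - 1/d_o1 = 1/26 - 1/73 = 0.02476 cm^-1, so d_i1 = 40.383 cm.
Object distance for lens 2: d_o2 = 70 - 40.383 = 29.617 cm.
Lens 2: 1/d_i2 = 1/f_2 - 1/d_o2 = 1/27 - 1/(29.617) = 0.00327 cm^-1, so d_i2 = 305.561 cm.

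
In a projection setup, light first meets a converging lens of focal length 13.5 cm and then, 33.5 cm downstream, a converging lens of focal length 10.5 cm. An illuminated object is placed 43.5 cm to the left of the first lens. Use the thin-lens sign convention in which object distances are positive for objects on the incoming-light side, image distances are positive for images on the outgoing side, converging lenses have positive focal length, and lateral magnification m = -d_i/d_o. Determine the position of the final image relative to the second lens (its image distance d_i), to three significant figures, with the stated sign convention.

Lens 1: 1/d_i1 = 1/f_1 - 1/d_o1 = 1/13.5 - 1/43.5 = 0.05109 cm^-1, so d_i1 = 19.575 cm.
That image sits 13.925 cm in front of the second lens, so d_o2 = 13.925 cm.
Lens 2: 1/d_i2 = 1/f_2 - 1/d_o2 = 1/10.5 - 1/(13.925) = 0.02342 cm^-1, so d_i2 = 42.690 cm.

42.7 cm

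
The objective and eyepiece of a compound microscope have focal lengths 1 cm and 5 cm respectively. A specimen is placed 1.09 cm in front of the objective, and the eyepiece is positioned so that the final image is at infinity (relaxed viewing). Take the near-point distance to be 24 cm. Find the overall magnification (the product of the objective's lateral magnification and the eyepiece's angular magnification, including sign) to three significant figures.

-53.3

Objective: 1/d_i = 1/f_obj - 1/d_o = 1/1 - 1/1.09 = 0.08257 cm^-1, so d_i = 12.111 cm.
m_obj = -d_i/d_o = -12.111/1.09 = -11.111.
Eyepiece angular magnification (image at infinity): M_eye = D/f_e = 24/5 = 4.800.
Overall M = m_obj x M_eye = (-11.111)(4.800) = -53.33.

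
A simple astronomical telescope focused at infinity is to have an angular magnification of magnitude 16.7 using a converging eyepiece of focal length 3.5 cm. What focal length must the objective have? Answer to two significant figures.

58 cm

|M| = f_obj/|f_eye|, so f_obj = |M| x |f_eye| = 16.7 x 3.5 = 58.450 cm.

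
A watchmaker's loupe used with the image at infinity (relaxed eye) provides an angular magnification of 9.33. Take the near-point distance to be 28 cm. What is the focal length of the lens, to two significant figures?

For the image at infinity, M = D/f.
f = D/M = 28/9.33 = 3.001 cm.

3.0 cm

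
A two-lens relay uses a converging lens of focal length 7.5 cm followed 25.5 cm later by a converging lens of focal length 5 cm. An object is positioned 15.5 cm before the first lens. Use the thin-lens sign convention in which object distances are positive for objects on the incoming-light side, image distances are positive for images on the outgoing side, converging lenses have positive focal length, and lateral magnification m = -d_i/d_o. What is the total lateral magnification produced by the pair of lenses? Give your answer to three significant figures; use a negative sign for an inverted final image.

0.785

First lens: d_i1 = 1/(1/7.5 - 1/15.5) = 14.531 cm.
m_1 = -(14.531)/15.5 = -0.9375.
That image sits 10.969 cm in front of the second lens, so d_o2 = 10.969 cm.
Second lens: d_i2 = 1/(1/5 - 1/(10.969)) = 9.188 cm.
m_2 = -(9.188)/(10.969) = -0.8377.
Overall magnification: m = m_1 m_2 = 0.7853.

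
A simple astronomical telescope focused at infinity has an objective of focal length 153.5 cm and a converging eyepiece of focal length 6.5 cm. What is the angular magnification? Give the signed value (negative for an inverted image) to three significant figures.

M = -f_obj/f_eye = -153.5/(6.5) = -23.615.

-23.6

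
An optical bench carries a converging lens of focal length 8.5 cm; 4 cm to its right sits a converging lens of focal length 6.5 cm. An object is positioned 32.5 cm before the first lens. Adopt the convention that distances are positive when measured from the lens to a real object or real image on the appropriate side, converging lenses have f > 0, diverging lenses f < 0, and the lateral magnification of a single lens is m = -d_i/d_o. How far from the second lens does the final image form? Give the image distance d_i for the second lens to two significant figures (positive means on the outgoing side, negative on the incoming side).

3.5 cm

Lens 1: 1/d_i1 = 1/f_1 - 1/d_o1 = 1/8.5 - 1/32.5 = 0.08688 cm^-1, so d_i1 = 11.510 cm.
This image would form 11.510 cm past lens 1, i.e. 7.510 cm beyond lens 2, so it is a virtual object for lens 2: d_o2 = 4 - 11.510 = -7.510 cm.
Lens 2: 1/d_i2 = 1/f_2 - 1/d_o2 = 1/6.5 - 1/(-7.510) = 0.28699 cm^-1, so d_i2 = 3.484 cm.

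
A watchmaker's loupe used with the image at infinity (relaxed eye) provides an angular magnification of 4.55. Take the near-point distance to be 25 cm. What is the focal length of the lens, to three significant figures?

5.49 cm

For the image at infinity, M = D/f.
f = D/M = 25/4.55 = 5.495 cm.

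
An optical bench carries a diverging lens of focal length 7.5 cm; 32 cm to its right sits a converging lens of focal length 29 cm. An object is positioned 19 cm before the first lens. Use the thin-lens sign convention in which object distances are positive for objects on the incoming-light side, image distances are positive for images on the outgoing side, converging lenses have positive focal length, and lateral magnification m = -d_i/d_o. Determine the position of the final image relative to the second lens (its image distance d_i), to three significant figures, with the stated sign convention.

129 cm

First lens: d_i1 = 1/(1/(-7.5) - 1/19) = -5.377 cm.
The intermediate image is virtual, 5.377 cm to the left of lens 1, so d_o2 = L - d_i1 = 32 - (-5.377) = 37.377 cm.
Second lens: d_i2 = 1/(1/29 - 1/(37.377)) = 129.390 cm.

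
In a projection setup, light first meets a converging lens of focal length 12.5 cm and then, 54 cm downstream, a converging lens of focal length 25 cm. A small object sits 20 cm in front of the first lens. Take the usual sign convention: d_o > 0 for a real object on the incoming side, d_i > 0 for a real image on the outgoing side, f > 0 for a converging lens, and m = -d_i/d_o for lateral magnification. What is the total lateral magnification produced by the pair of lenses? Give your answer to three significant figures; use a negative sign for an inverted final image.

Lens 1: 1/d_i1 = 1/f_1 - 1/d_o1 = 1/12.5 - 1/20 = 0.03000 cm^-1, so d_i1 = 33.333 cm.
m_1 = -(33.333)/20 = -1.6667.
Object distance for lens 2: d_o2 = 54 - 33.333 = 20.667 cm.
Lens 2: 1/d_i2 = 1/f_2 - 1/d_o2 = 1/25 - 1/(20.667) = -0.00839 cm^-1, so d_i2 = -119.231 cm.
m_2 = -(-119.231)/(20.667) = 5.7692.
Overall magnification: m = m_1 m_2 = -9.6154.

-9.62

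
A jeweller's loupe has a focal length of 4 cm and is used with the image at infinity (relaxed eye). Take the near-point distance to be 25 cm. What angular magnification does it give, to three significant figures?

M = D/f = 25/4 = 6.250.

6.25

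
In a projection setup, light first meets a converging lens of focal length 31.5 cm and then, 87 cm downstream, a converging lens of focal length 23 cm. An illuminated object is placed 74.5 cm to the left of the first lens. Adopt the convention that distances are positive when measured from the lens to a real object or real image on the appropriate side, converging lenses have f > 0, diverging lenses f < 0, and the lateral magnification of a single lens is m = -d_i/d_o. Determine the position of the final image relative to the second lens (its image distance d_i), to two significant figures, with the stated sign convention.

79 cm

First lens: d_i1 = 1/(1/31.5 - 1/74.5) = 54.576 cm.
That image sits 32.424 cm in front of the second lens, so d_o2 = 32.424 cm.
Second lens: d_i2 = 1/(1/23 - 1/(32.424)) = 79.131 cm.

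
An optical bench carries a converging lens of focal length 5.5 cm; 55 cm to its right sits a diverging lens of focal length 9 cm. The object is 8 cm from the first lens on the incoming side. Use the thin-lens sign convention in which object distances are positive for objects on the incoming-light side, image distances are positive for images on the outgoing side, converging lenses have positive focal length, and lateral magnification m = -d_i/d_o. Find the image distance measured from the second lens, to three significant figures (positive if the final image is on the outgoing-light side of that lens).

-7.25 cm

Applying the thin-lens equation to the first lens, 1/5.5 = 1/8 + 1/d_i1, which gives d_i1 = 17.600 cm.
Object distance for lens 2: d_o2 = 55 - 17.600 = 37.400 cm.
Applying the thin-lens equation again with f_2 = -9 cm and d_o2 = 37.400 cm gives d_i2 = -7.254 cm.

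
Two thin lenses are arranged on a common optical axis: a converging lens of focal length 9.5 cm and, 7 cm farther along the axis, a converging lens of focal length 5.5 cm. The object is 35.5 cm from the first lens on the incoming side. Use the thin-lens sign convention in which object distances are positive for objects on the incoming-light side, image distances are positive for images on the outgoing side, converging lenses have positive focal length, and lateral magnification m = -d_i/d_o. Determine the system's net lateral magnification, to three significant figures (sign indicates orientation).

-0.175

Applying the thin-lens equation to the first lens, 1/9.5 = 1/35.5 + 1/d_i1, which gives d_i1 = 12.971 cm.
Its lateral magnification is m_1 = -d_i1/d_o1 = -(12.971)/35.5 = -0.3654.
Since 12.971 cm > 7 cm, the first image lies past the second lens and serves as a virtual object: d_o2 = L - d_i1 = -5.971 cm.
Applying the thin-lens equation again with f_2 = 5.5 cm and d_o2 = -5.971 cm gives d_i2 = 2.863 cm.
m_2 = -(2.863)/(-5.971) = 0.4795.
Total m = m_1 x m_2 = (-0.3654)(0.4795) = -0.1752.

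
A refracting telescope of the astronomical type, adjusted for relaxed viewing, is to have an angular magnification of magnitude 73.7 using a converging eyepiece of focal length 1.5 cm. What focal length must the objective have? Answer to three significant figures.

111 cm

|M| = f_obj/|f_eye|, so f_obj = |M| x |f_eye| = 73.7 x 1.5 = 110.550 cm.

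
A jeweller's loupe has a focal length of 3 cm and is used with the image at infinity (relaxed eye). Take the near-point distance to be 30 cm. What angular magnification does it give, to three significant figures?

10.0

M = D/f = 30/3 = 10.000.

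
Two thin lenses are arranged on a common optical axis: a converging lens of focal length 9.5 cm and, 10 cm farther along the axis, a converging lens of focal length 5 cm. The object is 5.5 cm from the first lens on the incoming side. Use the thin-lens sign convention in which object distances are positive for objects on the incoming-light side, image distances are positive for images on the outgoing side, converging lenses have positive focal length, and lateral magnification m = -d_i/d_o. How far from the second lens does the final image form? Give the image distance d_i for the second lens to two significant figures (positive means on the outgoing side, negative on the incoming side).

6.4 cm

First lens: d_i1 = 1/(1/9.5 - 1/5.5) = -13.062 cm.
With d_i1 < 0 the first image is virtual and lies on the object side; the object distance for lens 2 is d_o2 = 10 - (-13.062) = 23.062 cm.
Second lens: d_i2 = 1/(1/5 - 1/(23.062)) = 6.384 cm.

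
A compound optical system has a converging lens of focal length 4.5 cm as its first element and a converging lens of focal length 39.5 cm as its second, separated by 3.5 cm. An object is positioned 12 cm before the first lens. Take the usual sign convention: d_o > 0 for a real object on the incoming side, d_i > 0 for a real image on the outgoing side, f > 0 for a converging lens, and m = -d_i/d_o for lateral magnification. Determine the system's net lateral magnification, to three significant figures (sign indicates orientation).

First lens: d_i1 = 1/(1/4.5 - 1/12) = 7.200 cm.
m_1 = -(7.200)/12 = -0.6000.
Since 7.200 cm > 3.5 cm, the first image lies past the second lens and serves as a virtual object: d_o2 = L - d_i1 = -3.700 cm.
Second lens: d_i2 = 1/(1/39.5 - 1/(-3.700)) = 3.383 cm.
m_2 = -(3.383)/(-3.700) = 0.9144.
Total m = m_1 x m_2 = (-0.6000)(0.9144) = -0.5486.

-0.549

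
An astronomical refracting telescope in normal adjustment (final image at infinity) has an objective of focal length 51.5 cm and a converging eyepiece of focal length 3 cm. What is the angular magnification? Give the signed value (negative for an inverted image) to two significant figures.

-17

M = -f_obj/f_eye = -51.5/(3) = -17.167.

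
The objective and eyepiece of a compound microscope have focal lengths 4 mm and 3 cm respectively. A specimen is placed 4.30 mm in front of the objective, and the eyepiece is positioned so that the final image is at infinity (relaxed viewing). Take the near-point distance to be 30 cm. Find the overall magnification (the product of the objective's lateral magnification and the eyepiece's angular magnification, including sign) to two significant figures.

Convert to cm: f_obj = 4 mm = 0.4 cm; d_o = 4.30 mm = 0.43 cm.
Objective: 1/d_i = 1/f_obj - 1/d_o = 1/0.4 - 1/0.43 = 0.17442 cm^-1, so d_i = 5.733 cm.
m_obj = -d_i/d_o = -5.733/0.43 = -13.333.
Eyepiece angular magnification (image at infinity): M_eye = D/f_e = 30/3 = 10.000.
Overall M = m_obj x M_eye = (-13.333)(10.000) = -133.33.

-130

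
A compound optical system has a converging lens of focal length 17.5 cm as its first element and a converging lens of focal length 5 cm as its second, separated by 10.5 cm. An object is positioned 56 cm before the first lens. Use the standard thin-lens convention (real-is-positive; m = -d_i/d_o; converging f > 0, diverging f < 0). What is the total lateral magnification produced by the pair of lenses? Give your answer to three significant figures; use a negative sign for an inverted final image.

First lens: d_i1 = 1/(1/17.5 - 1/56) = 25.455 cm.
m_1 = -(25.455)/56 = -0.4545.
This image would form 25.455 cm past lens 1, i.e. 14.955 cm beyond lens 2, so it is a virtual object for lens 2: d_o2 = 10.5 - 25.455 = -14.955 cm.
Second lens: d_i2 = 1/(1/5 - 1/(-14.955)) = 3.747 cm.
m_2 = -(3.747)/(-14.955) = 0.2506.
Total m = m_1 x m_2 = (-0.4545)(0.2506) = -0.1139.

-0.114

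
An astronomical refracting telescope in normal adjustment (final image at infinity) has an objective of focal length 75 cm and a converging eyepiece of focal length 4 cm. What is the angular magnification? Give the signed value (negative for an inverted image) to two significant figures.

M = -f_obj/f_eye = -75/(4) = -18.750.

-19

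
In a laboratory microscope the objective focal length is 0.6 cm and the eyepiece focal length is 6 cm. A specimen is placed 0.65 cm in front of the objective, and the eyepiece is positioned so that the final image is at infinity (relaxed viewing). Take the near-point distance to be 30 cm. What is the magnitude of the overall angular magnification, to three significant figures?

Objective: 1/d_i = 1/f_obj - 1/d_o = 1/0.6 - 1/0.65 = 0.12821 cm^-1, so d_i = 7.800 cm.
m_obj = -d_i/d_o = -7.800/0.65 = -12.000.
Eyepiece angular magnification (image at infinity): M_eye = D/f_e = 30/6 = 5.000.
Overall M = m_obj x M_eye = (-12.000)(5.000) = -60.00.
|M| = 60.00.

60.0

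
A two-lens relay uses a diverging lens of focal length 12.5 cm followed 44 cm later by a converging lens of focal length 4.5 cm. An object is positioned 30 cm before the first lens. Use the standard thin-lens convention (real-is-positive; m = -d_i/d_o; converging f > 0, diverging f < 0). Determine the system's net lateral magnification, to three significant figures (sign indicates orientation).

Lens 1: 1/d_i1 = 1/f_1 - 1/d_o1 = 1/(-12.5) - 1/30 = -0.11333 cm^-1, so d_i1 = -8.824 cm.
m_1 = -(-8.824)/30 = 0.2941.
With d_i1 < 0 the first image is virtual and lies on the object side; the object distance for lens 2 is d_o2 = 44 - (-8.824) = 52.824 cm.
Lens 2: 1/d_i2 = 1/f_2 - 1/d_o2 = 1/4.5 - 1/(52.824) = 0.20329 cm^-1, so d_i2 = 4.919 cm.
m_2 = -(4.919)/(52.824) = -0.0931.
The system's lateral magnification is m_1 m_2 = (0.2941)(-0.0931) = -0.0274.

-0.0274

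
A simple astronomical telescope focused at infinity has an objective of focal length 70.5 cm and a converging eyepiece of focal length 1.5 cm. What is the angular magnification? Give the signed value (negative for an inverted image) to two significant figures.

-47

M = -f_obj/f_eye = -70.5/(1.5) = -47.000.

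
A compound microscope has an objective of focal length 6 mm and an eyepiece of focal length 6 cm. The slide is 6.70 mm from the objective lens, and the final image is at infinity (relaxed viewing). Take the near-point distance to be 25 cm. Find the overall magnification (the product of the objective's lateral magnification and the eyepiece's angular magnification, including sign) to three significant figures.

-35.7

Convert to cm: f_obj = 6 mm = 0.6 cm; d_o = 6.70 mm = 0.67 cm.
Objective: 1/d_i = 1/f_obj - 1/d_o = 1/0.6 - 1/0.67 = 0.17413 cm^-1, so d_i = 5.743 cm.
m_obj = -d_i/d_o = -5.743/0.67 = -8.571.
Eyepiece angular magnification (image at infinity): M_eye = D/f_e = 25/6 = 4.167.
Overall M = m_obj x M_eye = (-8.571)(4.167) = -35.71.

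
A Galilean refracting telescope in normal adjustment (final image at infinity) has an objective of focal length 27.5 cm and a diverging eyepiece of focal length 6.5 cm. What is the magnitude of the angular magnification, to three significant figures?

4.23

|M| = f_obj/|f_eye| = 27.5/6.5 = 4.231.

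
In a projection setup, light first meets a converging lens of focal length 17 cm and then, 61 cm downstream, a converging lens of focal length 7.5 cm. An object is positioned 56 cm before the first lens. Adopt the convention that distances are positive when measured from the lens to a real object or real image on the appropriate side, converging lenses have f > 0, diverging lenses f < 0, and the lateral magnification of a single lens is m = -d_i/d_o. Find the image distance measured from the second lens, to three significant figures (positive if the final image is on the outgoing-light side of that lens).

Lens 1: 1/d_i1 = 1/f_1 - 1/d_o1 = 1/17 - 1/56 = 0.04097 cm^-1, so d_i1 = 24.410 cm.
Object distance for lens 2: d_o2 = 61 - 24.410 = 36.590 cm.
Lens 2: 1/d_i2 = 1/f_2 - 1/d_o2 = 1/7.5 - 1/(36.590) = 0.10600 cm^-1, so d_i2 = 9.434 cm.

9.43 cm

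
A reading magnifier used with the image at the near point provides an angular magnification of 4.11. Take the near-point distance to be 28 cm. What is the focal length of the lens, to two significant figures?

9.0 cm

For the image at the near point, M = 1 + D/f.
f = D/(M - 1) = 28/(4.11 - 1) = 9.003 cm.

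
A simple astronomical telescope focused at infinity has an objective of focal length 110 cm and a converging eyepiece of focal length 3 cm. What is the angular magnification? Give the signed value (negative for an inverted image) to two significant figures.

M = -f_obj/f_eye = -110/(3) = -36.667.

-37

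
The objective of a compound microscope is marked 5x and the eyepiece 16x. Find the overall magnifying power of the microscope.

The overall magnification of a compound microscope is the product of the objective and eyepiece magnifications:
M = M_obj x M_eye = 5 x 16 = 80.

80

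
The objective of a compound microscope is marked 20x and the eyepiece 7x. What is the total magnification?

140

The overall magnification of a compound microscope is the product of the objective and eyepiece magnifications:
M = M_obj x M_eye = 20 x 7 = 140.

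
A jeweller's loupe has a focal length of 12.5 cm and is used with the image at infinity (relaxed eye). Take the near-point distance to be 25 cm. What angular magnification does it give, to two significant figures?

2.0

M = D/f = 25/12.5 = 2.000.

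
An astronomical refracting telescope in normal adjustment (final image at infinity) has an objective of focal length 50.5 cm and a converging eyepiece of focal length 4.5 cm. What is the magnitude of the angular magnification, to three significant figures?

|M| = f_obj/|f_eye| = 50.5/4.5 = 11.222.

11.2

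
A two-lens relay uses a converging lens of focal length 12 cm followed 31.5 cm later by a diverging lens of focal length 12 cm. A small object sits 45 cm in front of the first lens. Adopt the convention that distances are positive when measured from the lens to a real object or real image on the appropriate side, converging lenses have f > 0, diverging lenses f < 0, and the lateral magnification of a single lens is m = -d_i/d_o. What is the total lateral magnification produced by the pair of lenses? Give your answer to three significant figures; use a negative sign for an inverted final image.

-0.161

Lens 1: 1/d_i1 = 1/f_1 - 1/d_o1 = 1/12 - 1/45 = 0.06111 cm^-1, so d_i1 = 16.364 cm.
m_1 = -(16.364)/45 = -0.3636.
Object distance for lens 2: d_o2 = 31.5 - 16.364 = 15.136 cm.
Lens 2: 1/d_i2 = 1/f_2 - 1/d_o2 = 1/(-12) - 1/(15.136) = -0.14940 cm^-1, so d_i2 = -6.693 cm.
m_2 = -(-6.693)/(15.136) = 0.4422.
The system's lateral magnification is m_1 m_2 = (-0.3636)(0.4422) = -0.1608.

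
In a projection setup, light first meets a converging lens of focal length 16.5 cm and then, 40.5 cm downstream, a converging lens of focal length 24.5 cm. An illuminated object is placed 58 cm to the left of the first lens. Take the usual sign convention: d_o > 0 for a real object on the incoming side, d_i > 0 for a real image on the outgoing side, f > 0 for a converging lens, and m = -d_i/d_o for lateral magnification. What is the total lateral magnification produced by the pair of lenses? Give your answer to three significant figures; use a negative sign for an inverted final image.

First lens: d_i1 = 1/(1/16.5 - 1/58) = 23.060 cm.
m_1 = -(23.060)/58 = -0.3976.
That image sits 17.440 cm in front of the second lens, so d_o2 = 17.440 cm.
Second lens: d_i2 = 1/(1/24.5 - 1/(17.440)) = -60.518 cm.
m_2 = -(-60.518)/(17.440) = 3.4701.
Total m = m_1 x m_2 = (-0.3976)(3.4701) = -1.3797.

-1.38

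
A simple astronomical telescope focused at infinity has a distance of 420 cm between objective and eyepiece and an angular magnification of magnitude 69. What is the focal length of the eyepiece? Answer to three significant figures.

In normal adjustment the tube length equals f_obj + f_eye and |M| = f_obj/f_eye.
So f_obj = 69 f_eye and 69 f_eye + f_eye = 420 cm, giving f_eye = 420/70 = 6.000 cm and f_obj = 414.000 cm.

6.00 cm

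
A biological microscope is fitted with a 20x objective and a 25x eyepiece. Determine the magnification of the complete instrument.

The overall magnification of a compound microscope is the product of the objective and eyepiece magnifications:
M = M_obj x M_eye = 20 x 25 = 500.

500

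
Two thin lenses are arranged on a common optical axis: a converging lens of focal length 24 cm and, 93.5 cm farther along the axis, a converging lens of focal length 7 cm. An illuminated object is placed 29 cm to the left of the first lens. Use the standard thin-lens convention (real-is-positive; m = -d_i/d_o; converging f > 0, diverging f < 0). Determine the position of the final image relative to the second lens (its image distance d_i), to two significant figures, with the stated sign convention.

Lens 1: 1/d_i1 = 1/f_1 - 1/d_o1 = 1/24 - 1/29 = 0.00718 cm^-1, so d_i1 = 139.200 cm.
This image would form 139.200 cm past lens 1, i.e. 45.700 cm beyond lens 2, so it is a virtual object for lens 2: d_o2 = 93.5 - 139.200 = -45.700 cm.
Lens 2: 1/d_i2 = 1/f_2 - 1/d_o2 = 1/7 - 1/(-45.700) = 0.16474 cm^-1, so d_i2 = 6.070 cm.

6.1 cm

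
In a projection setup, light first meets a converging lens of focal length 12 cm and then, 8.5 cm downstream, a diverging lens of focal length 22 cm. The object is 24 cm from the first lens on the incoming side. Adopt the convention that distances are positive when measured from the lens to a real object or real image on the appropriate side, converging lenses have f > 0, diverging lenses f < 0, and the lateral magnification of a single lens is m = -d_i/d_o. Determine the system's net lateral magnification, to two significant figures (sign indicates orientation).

Lens 1: 1/d_i1 = 1/f_1 - 1/d_o1 = 1/12 - 1/24 = 0.04167 cm^-1, so d_i1 = 24.000 cm.
m_1 = -(24.000)/24 = -1.0000.
Since 24.000 cm > 8.5 cm, the first image lies past the second lens and serves as a virtual object: d_o2 = L - d_i1 = -15.500 cm.
Lens 2: 1/d_i2 = 1/f_2 - 1/d_o2 = 1/(-22) - 1/(-15.500) = 0.01906 cm^-1, so d_i2 = 52.462 cm.
m_2 = -(52.462)/(-15.500) = 3.3846.
Overall magnification: m = m_1 m_2 = -3.3846.

-3.4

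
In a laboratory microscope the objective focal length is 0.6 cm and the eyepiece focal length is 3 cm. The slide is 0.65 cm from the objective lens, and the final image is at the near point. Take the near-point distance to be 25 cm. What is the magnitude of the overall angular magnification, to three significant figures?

Objective: 1/d_i = 1/f_obj - 1/d_o = 1/0.6 - 1/0.65 = 0.12821 cm^-1, so d_i = 7.800 cm.
m_obj = -d_i/d_o = -7.800/0.65 = -12.000.
Eyepiece angular magnification (image at near point): M_eye = 1 + D/f_e = 1 + 25/3 = 9.333.
Overall M = m_obj x M_eye = (-12.000)(9.333) = -112.00.
|M| = 112.00.

112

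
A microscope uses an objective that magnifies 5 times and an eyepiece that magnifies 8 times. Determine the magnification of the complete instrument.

The overall magnification of a compound microscope is the product of the objective and eyepiece magnifications:
M = M_obj x M_eye = 5 x 8 = 40.

40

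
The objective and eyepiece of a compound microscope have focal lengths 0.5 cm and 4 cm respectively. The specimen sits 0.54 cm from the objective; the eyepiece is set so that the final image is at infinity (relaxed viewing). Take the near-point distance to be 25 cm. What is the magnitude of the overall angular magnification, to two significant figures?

Objective: 1/d_i = 1/f_obj - 1/d_o = 1/0.5 - 1/0.54 = 0.14815 cm^-1, so d_i = 6.750 cm.
m_obj = -d_i/d_o = -6.750/0.54 = -12.500.
Eyepiece angular magnification (image at infinity): M_eye = D/f_e = 25/4 = 6.250.
Overall M = m_obj x M_eye = (-12.500)(6.250) = -78.12.
|M| = 78.12.

78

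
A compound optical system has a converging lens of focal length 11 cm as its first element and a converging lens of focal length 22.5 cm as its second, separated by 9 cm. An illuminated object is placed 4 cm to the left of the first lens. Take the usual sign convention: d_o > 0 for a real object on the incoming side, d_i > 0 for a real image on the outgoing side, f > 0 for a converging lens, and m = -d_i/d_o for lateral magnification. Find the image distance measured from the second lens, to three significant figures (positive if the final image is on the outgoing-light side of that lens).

Lens 1: 1/d_i1 = 1/f_1 - 1/d_o1 = 1/11 - 1/4 = -0.15909 cm^-1, so d_i1 = -6.286 cm.
The intermediate image is virtual, 6.286 cm to the left of lens 1, so d_o2 = L - d_i1 = 9 - (-6.286) = 15.286 cm.
Lens 2: 1/d_i2 = 1/f_2 - 1/d_o2 = 1/22.5 - 1/(15.286) = -0.02098 cm^-1, so d_i2 = -47.673 cm.

-47.7 cm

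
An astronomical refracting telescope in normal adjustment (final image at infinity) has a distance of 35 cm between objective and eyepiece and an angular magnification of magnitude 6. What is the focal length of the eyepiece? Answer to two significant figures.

5.0 cm

In normal adjustment the tube length equals f_obj + f_eye and |M| = f_obj/f_eye.
So f_obj = 6 f_eye and 6 f_eye + f_eye = 35 cm, giving f_eye = 35/7 = 5.000 cm and f_obj = 30.000 cm.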